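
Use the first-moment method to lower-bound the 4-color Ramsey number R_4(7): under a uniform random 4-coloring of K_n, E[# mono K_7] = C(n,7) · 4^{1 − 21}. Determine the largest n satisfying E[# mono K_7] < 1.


We need C(n, 7) · 4^{1 − 21} < 1, i.e. C(n, 7) < 4^{21 − 1} = 1099511627776.
Check values of n near the boundary:
  n = 178: C(178, 7) = 996867063280; 996867063280 < 1099511627776? YES
  n = 179: C(179, 7) = 1037437234460; 1037437234460 < 1099511627776? YES
  n = 180: C(180, 7) = 1079414463600; 1079414463600 < 1099511627776? YES
  n = 181: C(181, 7) = 1122839183400; 1122839183400 < 1099511627776? NO
The largest n with C(n, 7) < 1099511627776 is n = 180 (where E[X] = 67463403975/68719476736 ≈ 0.982). Hence R_4(7) > 180, i.e. R_4(7) ≥ 181.

Largest n = 180; hence R_4(7) > 180.


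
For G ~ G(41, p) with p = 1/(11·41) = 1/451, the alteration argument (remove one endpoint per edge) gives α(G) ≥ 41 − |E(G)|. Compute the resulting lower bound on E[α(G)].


E[|E(G)|] = C(41, 2)·p = 820 · (1/451) = 20/11.
E[α(G)] ≥ n − E[|E(G)|] = 41 − 20/11 = 431/11.
Numerically: ≈ 39.182.
(This is only a lower bound; the true E[α(G)] may be larger.)

E[α(G)] ≥ 431/11 ≈ 39.182.


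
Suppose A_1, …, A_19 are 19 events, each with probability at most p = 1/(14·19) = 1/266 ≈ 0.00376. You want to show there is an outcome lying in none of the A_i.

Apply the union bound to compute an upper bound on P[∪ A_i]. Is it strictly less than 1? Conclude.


Union bound: P[∪_{i=1}^{19} A_i] ≤ Σ_i P[A_i] ≤ 19·p = 19·(1/266) = 1/14.
Numerically: 1/14 ≈ 0.07143.
Is 1/14 < 1? YES.
Since P[∪ A_i] ≤ 1/14 < 1, the complement has P[∩ A_i^c] ≥ 1 − 1/14 = 13/14 > 0, so some outcome avoids every A_i.

19·p = 1/14 ≈ 0.07143; existence CERTIFIED by the union bound.


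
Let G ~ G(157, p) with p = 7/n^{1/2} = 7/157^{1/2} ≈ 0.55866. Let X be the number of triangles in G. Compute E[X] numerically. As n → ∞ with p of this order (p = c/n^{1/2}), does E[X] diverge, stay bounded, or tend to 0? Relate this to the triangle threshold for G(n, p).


Number of potential triangles: C(157, 3) = 632710.
Each occurs with probability p³ ≈ (0.55866)³ ≈ 1.7435911e-01.
By linearity: E[X] = C(157, 3)·p³ ≈ 632710 · 1.7435911e-01 ≈ 110318.75195.
Since α = 1/2 < 1, p = c/n^{1/2} ≫ 1/n is above the triangle threshold p ~ 1/n. Asymptotically E[X] ~ (c³/6)·n^{3(1−α)} = (7³/6)·n^{1.5} → ∞; triangles are abundant w.h.p.

E[X] ≈ 110318.75195; in regime p = Θ(1/n^{1/2}) E[X] diverges (above the triangle threshold p ~ 1/n).


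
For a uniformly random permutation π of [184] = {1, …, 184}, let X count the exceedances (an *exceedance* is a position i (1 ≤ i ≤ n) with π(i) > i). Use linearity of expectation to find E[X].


Write X = Σ_{i=1}^{184} X_i, where X_i = 1_{π(i) > i}.
For each fixed i, π(i) is uniform over {1, …, 184} (marginal of a uniform permutation), so P[π(i) > i] = (n − i)/n. Summing: Σ_{i=1}^{184} (n − i)/n = (0 + 1 + … + 183)/184 = 184(184 − 1)/(2·184) = (184 − 1)/2.
Hence E[X] = Σ_{i=1}^{184} (184 − i)/184 = 183/2 ≈ 91.500000.

E[X] = 183/2 = 91.500000.


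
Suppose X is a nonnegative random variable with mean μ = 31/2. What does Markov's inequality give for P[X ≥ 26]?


μ = E[X] = 31/2, a = 26.
Markov: P[X ≥ 26] ≤ μ/a = (31/2)/26 = 31/52.
Numerically: ≈ 0.596.
(Since a = 26 > μ = 15.500, the bound 31/52 is < 1 and informative.)

P[X ≥ 26] ≤ 31/52 ≈ 0.596.


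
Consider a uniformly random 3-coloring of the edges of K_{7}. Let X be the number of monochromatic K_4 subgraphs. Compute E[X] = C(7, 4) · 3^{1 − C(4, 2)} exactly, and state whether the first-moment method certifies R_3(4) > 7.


E[X] = C(7, 4) · 3^{1 − 6} = 35 · 3^{−5} = 35/243.
As a reduced fraction: E[X] = 35/243 ≈ 0.14403.
Is E[X] < 1? YES.
Since E[X] < 1, there exists a 3-coloring of K_{7} with no monochromatic K_4; hence R_3(4) > 7.

E[X] = 35/243 ≈ 0.14403; E[X] < 1, so R_3(4) > 7.


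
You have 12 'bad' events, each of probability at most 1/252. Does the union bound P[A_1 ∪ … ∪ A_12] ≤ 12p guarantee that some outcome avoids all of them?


Union bound: P[∪_{i=1}^{12} A_i] ≤ Σ_i P[A_i] ≤ 12·p = 12·(1/252) = 1/21.
Numerically: 1/21 ≈ 0.0476.
Is 1/21 < 1? YES.
Since P[∪ A_i] ≤ 1/21 < 1, the complement has P[∩ A_i^c] ≥ 1 − 1/21 = 20/21 > 0, so some outcome avoids every A_i.

12·p = 1/21 ≈ 0.0476; existence CERTIFIED by the union bound.


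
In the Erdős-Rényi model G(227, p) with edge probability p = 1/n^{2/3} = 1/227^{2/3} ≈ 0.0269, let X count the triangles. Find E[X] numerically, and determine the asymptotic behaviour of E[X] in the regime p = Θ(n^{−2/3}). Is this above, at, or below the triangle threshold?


Number of potential triangles: C(227, 3) = 1923825.
Each occurs with probability p³ ≈ (0.0269)³ ≈ 1.94065e-05.
By linearity: E[X] = C(227, 3)·p³ ≈ 1923825 · 1.94065e-05 ≈ 37.335.
Since α = 2/3 < 1, p = c/n^{2/3} ≫ 1/n is above the triangle threshold p ~ 1/n. Asymptotically E[X] ~ (c³/6)·n^{3(1−α)} = (1³/6)·n^{1} → ∞; triangles are abundant w.h.p.

E[X] ≈ 37.335; in regime p = Θ(1/n^{2/3}) E[X] diverges (above the triangle threshold p ~ 1/n).


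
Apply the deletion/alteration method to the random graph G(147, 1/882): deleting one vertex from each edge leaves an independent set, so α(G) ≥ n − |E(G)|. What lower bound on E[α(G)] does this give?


E[|E(G)|] = C(147, 2)·p = 10731 · (1/882) = 73/6.
E[α(G)] ≥ n − E[|E(G)|] = 147 − 73/6 = 809/6.
Numerically: ≈ 134.83333.
(This is only a lower bound; the true E[α(G)] may be larger.)

E[α(G)] ≥ 809/6 ≈ 134.83333.


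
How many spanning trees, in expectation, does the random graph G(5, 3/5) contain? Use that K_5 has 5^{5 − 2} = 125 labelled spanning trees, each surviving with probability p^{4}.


K_5 has 5^{5 − 2} = 125 labelled spanning trees.
For each such spanning tree H, let X_H = 1 if all 4 edges of H are present in G. Then P[X_H = 1] = p^{4} = (3/5)^{4} = 81/625.
By linearity: E[X] = Σ_H E[X_H] = 125 · p^{4} = 125 · 81/625 = 81/5.
Numerically: E[X] ≈ 16.2.

E[X] = 125 · (3/5)^{4} = 81/5 ≈ 16.2.


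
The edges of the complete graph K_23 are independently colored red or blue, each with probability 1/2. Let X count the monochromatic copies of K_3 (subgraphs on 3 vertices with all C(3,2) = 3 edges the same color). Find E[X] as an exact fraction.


Let X = Σ_S X_S over the C(23, 3) = 1771 subsets S of size 3, where X_S = 1 if the K_3 on S is monochromatic.
For a fixed S, the K_3 on S has C(3, 2) = 3 edges. P[all 3 edges red] = (1/2)^3, and likewise for blue, so P[monochromatic] = 2·(1/2)^3 = 2^{1 − 3} = 1/4.
Summing: E[X] = C(23, 3) · 2^{1 − 3} = 1771 · 1/4 = 1771/4.
Numerically: E[X] ≈ 442.750.

E[X] = C(23,3)·2^(1−C(3,2)) = 1771/4 ≈ 442.750.


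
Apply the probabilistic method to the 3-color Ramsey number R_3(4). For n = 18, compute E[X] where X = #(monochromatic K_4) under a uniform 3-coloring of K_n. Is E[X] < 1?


E[X] = C(18, 4) · 3^{1 − 6} = 3060 · 3^{−5} = 3060/243.
As a reduced fraction: E[X] = 340/27 ≈ 12.59259.
Is E[X] < 1? NO.
Since E[X] ≥ 1, the first-moment bound is inconclusive at n = 18; it does NOT by itself certify R_3(4) > 18.

E[X] = 340/27 ≈ 12.59259; E[X] ≥ 1; first-moment method inconclusive here.


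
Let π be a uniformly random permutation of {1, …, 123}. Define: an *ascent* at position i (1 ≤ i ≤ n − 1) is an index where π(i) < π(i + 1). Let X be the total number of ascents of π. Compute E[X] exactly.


Write X = Σ X_I over i = 1, …, 122, with X_I the indicator of one ascent.
There are 122 indicators.
For each fixed i, the pair (π(i), π(i+1)) is a uniformly random ordered pair of distinct values from {1, …, 123}; by symmetry P[π(i) < π(i+1)] = 1/2.
By linearity: E[X] = 122 · (1/2) = (123 − 1) · (1/2) = 61 ≈ 61.000000.

E[X] = 61 = 61.000000.


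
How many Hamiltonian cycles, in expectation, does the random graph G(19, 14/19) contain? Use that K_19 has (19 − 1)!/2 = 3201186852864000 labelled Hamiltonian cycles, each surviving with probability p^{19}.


K_19 has (19 − 1)!/2 = 3201186852864000 labelled Hamiltonian cycles.
For each such Hamiltonian cycle H, let X_H = 1 if all 19 edges of H are present in G. Then P[X_H = 1] = p^{19} = (14/19)^{19} = 5976303958948914397184/1978419655660313589123979.
By linearity of expectation: E[X] = Σ_H E[X_H] = 3201186852864000 · p^{19} = 3201186852864000 · 5976303958948914397184/1978419655660313589123979 = 19131265662106339128470788663934976000/1978419655660313589123979.
Numerically: E[X] ≈ 9.67e+12.

E[X] = 3201186852864000 · (14/19)^{19} = 19131265662106339128470788663934976000/1978419655660313589123979 ≈ 9.67e+12.


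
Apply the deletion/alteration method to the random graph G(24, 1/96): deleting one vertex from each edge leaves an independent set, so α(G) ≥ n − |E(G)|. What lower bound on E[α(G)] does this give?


E[|E(G)|] = C(24, 2)·p = 276 · (1/96) = 23/8.
E[α(G)] ≥ n − E[|E(G)|] = 24 − 23/8 = 169/8.
Numerically: ≈ 21.125.
(This is only a lower bound; the true E[α(G)] may be larger.)

E[α(G)] ≥ 169/8 ≈ 21.125.


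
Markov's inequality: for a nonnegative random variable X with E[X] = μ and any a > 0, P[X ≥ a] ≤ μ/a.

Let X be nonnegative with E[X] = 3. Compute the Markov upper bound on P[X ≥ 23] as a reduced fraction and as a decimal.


μ = E[X] = 3, a = 23.
Markov: P[X ≥ 23] ≤ μ/a = (3)/23 = 3/23.
Numerically: ≈ 0.130.
(Since a = 23 > μ = 3.000, the bound 3/23 is < 1 and informative.)

P[X ≥ 23] ≤ 3/23 ≈ 0.130.


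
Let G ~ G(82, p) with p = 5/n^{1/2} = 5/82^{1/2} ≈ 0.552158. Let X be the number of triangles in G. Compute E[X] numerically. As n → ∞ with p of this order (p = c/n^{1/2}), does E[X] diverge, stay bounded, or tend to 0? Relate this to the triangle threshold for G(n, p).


Number of potential triangles: C(82, 3) = 88560.
Each occurs with probability p³ ≈ (0.552158)³ ≈ 1.68340741e-01.
By linearity: E[X] = C(82, 3)·p³ ≈ 88560 · 1.68340741e-01 ≈ 14908.256020.
Since α = 1/2 < 1, p = c/n^{1/2} ≫ 1/n is above the triangle threshold p ~ 1/n. Asymptotically E[X] ~ (c³/6)·n^{3(1−α)} = (5³/6)·n^{1.5} → ∞; triangles are abundant w.h.p.

E[X] ≈ 14908.256020; in regime p = Θ(1/n^{1/2}) E[X] diverges (above the triangle threshold p ~ 1/n).


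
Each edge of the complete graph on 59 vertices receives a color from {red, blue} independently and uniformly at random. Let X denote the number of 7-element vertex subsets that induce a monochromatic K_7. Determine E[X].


Let X = Σ_S X_S over the C(59, 7) = 341149446 subsets S of size 7, where X_S = 1 if the K_7 on S is monochromatic.
For a fixed S, the K_7 on S has C(7, 2) = 21 edges. P[all 21 edges red] = (1/2)^21, and likewise for blue, so P[monochromatic] = 2·(1/2)^21 = 2^{1 − 21} = 1/1048576.
By linearity of expectation: E[X] = C(59, 7) · 2^{1 − 21} = 341149446 · 1/1048576 = 170574723/524288.
Numerically: E[X] ≈ 325.345465.

E[X] = C(59,7)·2^(1−C(7,2)) = 170574723/524288 ≈ 325.345465.


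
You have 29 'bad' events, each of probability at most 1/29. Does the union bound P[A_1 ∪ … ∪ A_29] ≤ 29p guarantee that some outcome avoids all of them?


Union bound: P[∪_{i=1}^{29} A_i] ≤ Σ_i P[A_i] ≤ 29·p = 29·(1/29) = 1.
Numerically: 1 ≈ 1.00000.
Is 1 < 1? NO.
Since the bound 1 is ≥ 1, the union bound is uninformative here; it does NOT by itself certify existence.

29·p = 1 ≈ 1.00000; existence NOT certified by the union bound.


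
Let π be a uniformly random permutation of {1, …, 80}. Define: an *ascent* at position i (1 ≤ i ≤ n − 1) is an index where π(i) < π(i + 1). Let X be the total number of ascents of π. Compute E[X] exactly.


Write X = Σ X_I over i = 1, …, 79, with X_I the indicator of one ascent.
There are 79 indicators.
For each fixed i, the pair (π(i), π(i+1)) is a uniformly random ordered pair of distinct values from {1, …, 80}; by symmetry P[π(i) < π(i+1)] = 1/2.
By linearity: E[X] = 79 · (1/2) = (80 − 1) · (1/2) = 79/2 ≈ 39.50000.

E[X] = 79/2 = 39.50000.


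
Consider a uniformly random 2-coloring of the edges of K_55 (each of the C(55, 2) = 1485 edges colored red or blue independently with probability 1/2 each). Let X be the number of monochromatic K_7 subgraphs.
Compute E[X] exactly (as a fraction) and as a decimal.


Let X = Σ_S X_S over the C(55, 7) = 202927725 subsets S of size 7, where X_S = 1 if the K_7 on S is monochromatic.
For a fixed S, the K_7 on S has C(7, 2) = 21 edges. P[all 21 edges red] = (1/2)^21, and likewise for blue, so P[monochromatic] = 2·(1/2)^21 = 2^{1 − 21} = 1/1048576.
By linearity of expectation: E[X] = C(55, 7) · 2^{1 − 21} = 202927725 · 1/1048576 = 202927725/1048576.
Numerically: E[X] ≈ 193.527.

E[X] = C(55,7)·2^(1−C(7,2)) = 202927725/1048576 ≈ 193.527.


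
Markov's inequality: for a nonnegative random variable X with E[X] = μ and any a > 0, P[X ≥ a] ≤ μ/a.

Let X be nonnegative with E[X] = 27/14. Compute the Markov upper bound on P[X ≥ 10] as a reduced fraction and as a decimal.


μ = E[X] = 27/14, a = 10.
Markov: P[X ≥ 10] ≤ μ/a = (27/14)/10 = 27/140.
Numerically: ≈ 0.19286.
(Since a = 10 > μ = 1.92857, the bound 27/140 is < 1 and informative.)

P[X ≥ 10] ≤ 27/140 ≈ 0.19286.


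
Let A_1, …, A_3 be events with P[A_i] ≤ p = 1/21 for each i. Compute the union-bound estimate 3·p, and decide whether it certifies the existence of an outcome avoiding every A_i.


Union bound: P[∪_{i=1}^{3} A_i] ≤ Σ_i P[A_i] ≤ 3·p = 3·(1/21) = 1/7.
Numerically: 1/7 ≈ 0.142857.
Is 1/7 < 1? YES.
Since P[∪ A_i] ≤ 1/7 < 1, the complement has P[∩ A_i^c] ≥ 1 − 1/7 = 6/7 > 0, so some outcome avoids every A_i.

3·p = 1/7 ≈ 0.142857; existence CERTIFIED by the union bound.


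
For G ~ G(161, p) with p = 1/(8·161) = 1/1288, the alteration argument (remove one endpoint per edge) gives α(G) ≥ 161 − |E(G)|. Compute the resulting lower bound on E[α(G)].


E[|E(G)|] = C(161, 2)·p = 12880 · (1/1288) = 10.
E[α(G)] ≥ n − E[|E(G)|] = 161 − 10 = 151.
Numerically: ≈ 151.0000.
(This is only a lower bound; the true E[α(G)] may be larger.)

E[α(G)] ≥ 151 ≈ 151.0000.


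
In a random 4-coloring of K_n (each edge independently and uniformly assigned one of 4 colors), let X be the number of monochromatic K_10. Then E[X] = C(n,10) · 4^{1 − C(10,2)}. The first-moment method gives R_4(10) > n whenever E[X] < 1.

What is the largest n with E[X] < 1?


We need C(n, 10) · 4^{1 − 45} < 1, i.e. C(n, 10) < 4^{45 − 1} = 309485009821345068724781056.
Check values of n near the boundary:
  n = 2018: C(2018, 10) = 301820606687612220663963508; 301820606687612220663963508 < 309485009821345068724781056? YES
  n = 2019: C(2019, 10) = 303322949179835278009229628; 303322949179835278009229628 < 309485009821345068724781056? YES
  n = 2020: C(2020, 10) = 304832018578739931133653656; 304832018578739931133653656 < 309485009821345068724781056? YES
  n = 2021: C(2021, 10) = 306347841644770462864800616; 306347841644770462864800616 < 309485009821345068724781056? YES
  n = 2022: C(2022, 10) = 307870445231474093395937796; 307870445231474093395937796 < 309485009821345068724781056? YES
  n = 2023: C(2023, 10) = 309399856285778485315440716; 309399856285778485315440716 < 309485009821345068724781056? YES
  n = 2024: C(2024, 10) = 310936101848269937576192656; 310936101848269937576192656 < 309485009821345068724781056? NO
  n = 2025: C(2025, 10) = 312479209053472269772600560; 312479209053472269772600560 < 309485009821345068724781056? NO
  n = 2026: C(2026, 10) = 314029205130126398094885285; 314029205130126398094885285 < 309485009821345068724781056? NO
The largest n with C(n, 10) < 309485009821345068724781056 is n = 2023 (where E[X] = 77349964071444621328860179/77371252455336267181195264 ≈ 0.9997249). Hence R_4(10) > 2023, i.e. R_4(10) ≥ 2024.

Largest n = 2023; hence R_4(10) > 2023.


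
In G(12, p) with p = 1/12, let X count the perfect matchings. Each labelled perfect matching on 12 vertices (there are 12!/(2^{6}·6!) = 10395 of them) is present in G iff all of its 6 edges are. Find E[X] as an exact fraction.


K_12 has 12!/(2^{6}·6!) = 10395 labelled perfect matchings.
For each such perfect matching H, let X_H = 1 if all 6 edges of H are present in G. Then P[X_H = 1] = p^{6} = (1/12)^{6} = 1/2985984.
By linearity of expectation: E[X] = Σ_H E[X_H] = 10395 · p^{6} = 10395 · 1/2985984 = 385/110592.
Numerically: E[X] ≈ 0.00348126.

E[X] = 10395 · (1/12)^{6} = 385/110592 ≈ 0.00348126.


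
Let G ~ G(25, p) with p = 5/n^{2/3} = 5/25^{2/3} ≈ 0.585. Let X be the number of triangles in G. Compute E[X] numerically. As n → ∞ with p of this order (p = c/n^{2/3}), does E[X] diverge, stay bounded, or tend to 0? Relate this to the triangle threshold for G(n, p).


Number of potential triangles: C(25, 3) = 2300.
Each occurs with probability p³ ≈ (0.585)³ ≈ 2.00000e-01.
By linearity: E[X] = C(25, 3)·p³ ≈ 2300 · 2.00000e-01 ≈ 460.000.
Since α = 2/3 < 1, p = c/n^{2/3} ≫ 1/n is above the triangle threshold p ~ 1/n. Asymptotically E[X] ~ (c³/6)·n^{3(1−α)} = (5³/6)·n^{1} → ∞; triangles are abundant w.h.p.

E[X] ≈ 460.000; in regime p = Θ(1/n^{2/3}) E[X] diverges (above the triangle threshold p ~ 1/n).


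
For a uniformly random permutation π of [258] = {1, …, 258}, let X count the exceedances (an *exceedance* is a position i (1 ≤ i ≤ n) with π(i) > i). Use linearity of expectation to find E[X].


Write X = Σ_{i=1}^{258} X_i, where X_i = 1_{π(i) > i}.
For each fixed i, π(i) is uniform over {1, …, 258} (marginal of a uniform permutation), so P[π(i) > i] = (n − i)/n. Summing: Σ_{i=1}^{258} (n − i)/n = (0 + 1 + … + 257)/258 = 258(258 − 1)/(2·258) = (258 − 1)/2.
Hence E[X] = Σ_{i=1}^{258} (258 − i)/258 = 257/2 ≈ 128.5000.

E[X] = 257/2 = 128.5000.


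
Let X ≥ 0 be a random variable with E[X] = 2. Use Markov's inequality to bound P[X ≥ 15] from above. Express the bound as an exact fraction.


μ = E[X] = 2, a = 15.
Markov: P[X ≥ 15] ≤ μ/a = (2)/15 = 2/15.
Numerically: ≈ 0.133333.
(Since a = 15 > μ = 2.000000, the bound 2/15 is < 1 and informative.)

P[X ≥ 15] ≤ 2/15 ≈ 0.133333.


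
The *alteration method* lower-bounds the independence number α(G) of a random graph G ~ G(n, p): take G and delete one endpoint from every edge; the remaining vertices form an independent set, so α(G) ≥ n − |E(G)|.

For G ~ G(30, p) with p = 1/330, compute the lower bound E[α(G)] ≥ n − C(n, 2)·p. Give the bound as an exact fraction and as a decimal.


E[|E(G)|] = C(30, 2)·p = 435 · (1/330) = 29/22.
E[α(G)] ≥ n − E[|E(G)|] = 30 − 29/22 = 631/22.
Numerically: ≈ 28.681818.
(This is only a lower bound; the true E[α(G)] may be larger.)

E[α(G)] ≥ 631/22 ≈ 28.681818.


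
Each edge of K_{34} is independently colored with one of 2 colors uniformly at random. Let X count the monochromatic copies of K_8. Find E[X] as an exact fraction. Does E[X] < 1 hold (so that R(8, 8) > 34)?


E[X] = C(34, 8) · 2^{1 − 28} = 18156204 · 2^{−27} = 18156204/134217728.
As a reduced fraction: E[X] = 4539051/33554432 ≈ 0.135.
Is E[X] < 1? YES.
Since E[X] < 1, there exists a 2-coloring of K_{34} with no monochromatic K_8; hence R(8, 8) > 34.

E[X] = 4539051/33554432 ≈ 0.135; E[X] < 1, so R(8, 8) > 34.


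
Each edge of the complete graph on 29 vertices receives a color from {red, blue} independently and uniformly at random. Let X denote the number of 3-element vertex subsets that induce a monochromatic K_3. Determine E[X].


Let X = Σ_S X_S over the C(29, 3) = 3654 subsets S of size 3, where X_S = 1 if the K_3 on S is monochromatic.
For a fixed S, the K_3 on S has C(3, 2) = 3 edges. P[all 3 edges red] = (1/2)^3, and likewise for blue, so P[monochromatic] = 2·(1/2)^3 = 2^{1 − 3} = 1/4.
Summing: E[X] = C(29, 3) · 2^{1 − 3} = 3654 · 1/4 = 1827/2.
Numerically: E[X] ≈ 913.500000.

E[X] = C(29,3)·2^(1−C(3,2)) = 1827/2 ≈ 913.500000.


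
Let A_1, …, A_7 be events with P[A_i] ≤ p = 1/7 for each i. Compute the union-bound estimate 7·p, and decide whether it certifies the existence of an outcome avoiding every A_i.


Union bound: P[∪_{i=1}^{7} A_i] ≤ Σ_i P[A_i] ≤ 7·p = 7·(1/7) = 1.
Numerically: 1 ≈ 1.000.
Is 1 < 1? NO.
Since the bound 1 is ≥ 1, the union bound is uninformative here; it does NOT by itself certify existence.

7·p = 1 ≈ 1.000; existence NOT certified by the union bound.


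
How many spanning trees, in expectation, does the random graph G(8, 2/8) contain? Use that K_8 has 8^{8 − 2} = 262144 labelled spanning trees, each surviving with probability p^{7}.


K_8 has 8^{8 − 2} = 262144 labelled spanning trees.
For each such spanning tree H, let X_H = 1 if all 7 edges of H are present in G. Then P[X_H = 1] = p^{7} = (1/4)^{7} = 1/16384.
Summing the indicators: E[X] = Σ_H E[X_H] = 262144 · p^{7} = 262144 · 1/16384 = 16.
Numerically: E[X] ≈ 16.

E[X] = 262144 · (1/4)^{7} = 16 ≈ 16.


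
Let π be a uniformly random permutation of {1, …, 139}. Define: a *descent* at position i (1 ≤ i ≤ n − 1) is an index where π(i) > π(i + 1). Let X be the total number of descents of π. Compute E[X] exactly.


Write X = Σ X_I over i = 1, …, 138, with X_I the indicator of one descent.
There are 138 indicators.
For each fixed i, the pair (π(i), π(i+1)) is a uniformly random ordered pair of distinct values from {1, …, 139}; by symmetry P[π(i) > π(i+1)] = 1/2.
By linearity: E[X] = 138 · (1/2) = (139 − 1) · (1/2) = 69 ≈ 69.00000.

E[X] = 69 = 69.00000.


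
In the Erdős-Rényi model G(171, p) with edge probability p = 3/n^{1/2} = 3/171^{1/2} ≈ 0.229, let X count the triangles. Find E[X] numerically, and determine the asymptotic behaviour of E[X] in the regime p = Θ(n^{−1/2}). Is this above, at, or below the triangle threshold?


Number of potential triangles: C(171, 3) = 818805.
Each occurs with probability p³ ≈ (0.229)³ ≈ 1.20745e-02.
By linearity: E[X] = C(171, 3)·p³ ≈ 818805 · 1.20745e-02 ≈ 9886.671.
Since α = 1/2 < 1, p = c/n^{1/2} ≫ 1/n is above the triangle threshold p ~ 1/n. Asymptotically E[X] ~ (c³/6)·n^{3(1−α)} = (3³/6)·n^{1.5} → ∞; triangles are abundant w.h.p.

E[X] ≈ 9886.671; in regime p = Θ(1/n^{1/2}) E[X] diverges (above the triangle threshold p ~ 1/n).


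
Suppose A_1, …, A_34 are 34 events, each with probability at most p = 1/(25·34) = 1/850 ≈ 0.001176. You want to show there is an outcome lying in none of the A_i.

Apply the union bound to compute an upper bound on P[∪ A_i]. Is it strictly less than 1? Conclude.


Union bound: P[∪_{i=1}^{34} A_i] ≤ Σ_i P[A_i] ≤ 34·p = 34·(1/850) = 1/25.
Numerically: 1/25 ≈ 0.040000.
Is 1/25 < 1? YES.
Since P[∪ A_i] ≤ 1/25 < 1, the complement has P[∩ A_i^c] ≥ 1 − 1/25 = 24/25 > 0, so some outcome avoids every A_i.

34·p = 1/25 ≈ 0.040000; existence CERTIFIED by the union bound.


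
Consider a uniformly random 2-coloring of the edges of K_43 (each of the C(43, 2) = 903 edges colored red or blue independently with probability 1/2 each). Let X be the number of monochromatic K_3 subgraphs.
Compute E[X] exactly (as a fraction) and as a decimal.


Let X = Σ_S X_S over the C(43, 3) = 12341 subsets S of size 3, where X_S = 1 if the K_3 on S is monochromatic.
For a fixed S, the K_3 on S has C(3, 2) = 3 edges. P[all 3 edges red] = (1/2)^3, and likewise for blue, so P[monochromatic] = 2·(1/2)^3 = 2^{1 − 3} = 1/4.
By linearity of expectation: E[X] = C(43, 3) · 2^{1 − 3} = 12341 · 1/4 = 12341/4.
Numerically: E[X] ≈ 3085.250.

E[X] = C(43,3)·2^(1−C(3,2)) = 12341/4 ≈ 3085.250.


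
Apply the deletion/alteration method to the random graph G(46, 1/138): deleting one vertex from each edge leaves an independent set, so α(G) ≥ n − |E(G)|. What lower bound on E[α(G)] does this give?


E[|E(G)|] = C(46, 2)·p = 1035 · (1/138) = 15/2.
E[α(G)] ≥ n − E[|E(G)|] = 46 − 15/2 = 77/2.
Numerically: ≈ 38.5000.
(This is only a lower bound; the true E[α(G)] may be larger.)

E[α(G)] ≥ 77/2 ≈ 38.5000.


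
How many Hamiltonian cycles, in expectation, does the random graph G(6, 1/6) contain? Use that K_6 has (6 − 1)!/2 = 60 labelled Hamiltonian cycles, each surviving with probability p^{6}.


K_6 has (6 − 1)!/2 = 60 labelled Hamiltonian cycles.
For each such Hamiltonian cycle H, let X_H = 1 if all 6 edges of H are present in G. Then P[X_H = 1] = p^{6} = (1/6)^{6} = 1/46656.
By linearity: E[X] = Σ_H E[X_H] = 60 · p^{6} = 60 · 1/46656 = 5/3888.
Numerically: E[X] ≈ 0.00128601.

E[X] = 60 · (1/6)^{6} = 5/3888 ≈ 0.00128601.


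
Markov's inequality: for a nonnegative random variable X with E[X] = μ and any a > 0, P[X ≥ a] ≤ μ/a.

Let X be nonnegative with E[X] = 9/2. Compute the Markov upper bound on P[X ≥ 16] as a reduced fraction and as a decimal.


μ = E[X] = 9/2, a = 16.
Markov: P[X ≥ 16] ≤ μ/a = (9/2)/16 = 9/32.
Numerically: ≈ 0.281250.
(Since a = 16 > μ = 4.500000, the bound 9/32 is < 1 and informative.)

P[X ≥ 16] ≤ 9/32 ≈ 0.281250.


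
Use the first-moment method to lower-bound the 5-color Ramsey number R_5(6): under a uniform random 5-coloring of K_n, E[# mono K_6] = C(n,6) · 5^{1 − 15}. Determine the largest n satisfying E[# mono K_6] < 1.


We need C(n, 6) · 5^{1 − 15} < 1, i.e. C(n, 6) < 5^{15 − 1} = 6103515625.
Check values of n near the boundary:
  n = 129: C(129, 6) = 5688177600; 5688177600 < 6103515625? YES
  n = 130: C(130, 6) = 5963412000; 5963412000 < 6103515625? YES
  n = 131: C(131, 6) = 6249655776; 6249655776 < 6103515625? NO
  n = 132: C(132, 6) = 6547258432; 6547258432 < 6103515625? NO
The largest n with C(n, 6) < 6103515625 is n = 130 (where E[X] = 47707296/48828125 ≈ 0.9770454). Hence R_5(6) > 130, i.e. R_5(6) ≥ 131.

Largest n = 130; hence R_5(6) > 130.


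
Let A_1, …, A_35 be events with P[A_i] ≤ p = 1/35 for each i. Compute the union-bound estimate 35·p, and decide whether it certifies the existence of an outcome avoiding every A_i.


Union bound: P[∪_{i=1}^{35} A_i] ≤ Σ_i P[A_i] ≤ 35·p = 35·(1/35) = 1.
Numerically: 1 ≈ 1.000000.
Is 1 < 1? NO.
Since the bound 1 is ≥ 1, the union bound is uninformative here; it does NOT by itself certify existence.

35·p = 1 ≈ 1.000000; existence NOT certified by the union bound.


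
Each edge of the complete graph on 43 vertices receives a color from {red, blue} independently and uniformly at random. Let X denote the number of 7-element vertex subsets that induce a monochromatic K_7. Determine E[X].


Let X = Σ_S X_S over the C(43, 7) = 32224114 subsets S of size 7, where X_S = 1 if the K_7 on S is monochromatic.
For a fixed S, the K_7 on S has C(7, 2) = 21 edges. P[all 21 edges red] = (1/2)^21, and likewise for blue, so P[monochromatic] = 2·(1/2)^21 = 2^{1 − 21} = 1/1048576.
By linearity: E[X] = C(43, 7) · 2^{1 − 21} = 32224114 · 1/1048576 = 16112057/524288.
Numerically: E[X] ≈ 30.7313.

E[X] = C(43,7)·2^(1−C(7,2)) = 16112057/524288 ≈ 30.7313.


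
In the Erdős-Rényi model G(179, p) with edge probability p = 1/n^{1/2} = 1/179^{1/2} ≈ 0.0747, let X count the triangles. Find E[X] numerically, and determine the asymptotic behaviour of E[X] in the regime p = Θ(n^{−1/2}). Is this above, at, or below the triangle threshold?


Number of potential triangles: C(179, 3) = 939929.
Each occurs with probability p³ ≈ (0.0747)³ ≈ 4.17562e-04.
By linearity: E[X] = C(179, 3)·p³ ≈ 939929 · 4.17562e-04 ≈ 392.478.
Since α = 1/2 < 1, p = c/n^{1/2} ≫ 1/n is above the triangle threshold p ~ 1/n. Asymptotically E[X] ~ (c³/6)·n^{3(1−α)} = (1³/6)·n^{1.5} → ∞; triangles are abundant w.h.p.

E[X] ≈ 392.478; in regime p = Θ(1/n^{1/2}) E[X] diverges (above the triangle threshold p ~ 1/n).


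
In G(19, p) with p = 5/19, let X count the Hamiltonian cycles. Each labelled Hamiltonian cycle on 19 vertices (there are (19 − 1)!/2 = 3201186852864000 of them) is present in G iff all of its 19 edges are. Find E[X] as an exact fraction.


K_19 has (19 − 1)!/2 = 3201186852864000 labelled Hamiltonian cycles.
For each such Hamiltonian cycle H, let X_H = 1 if all 19 edges of H are present in G. Then P[X_H = 1] = p^{19} = (5/19)^{19} = 19073486328125/1978419655660313589123979.
Summing the indicators: E[X] = Σ_H E[X_H] = 3201186852864000 · p^{19} = 3201186852864000 · 19073486328125/1978419655660313589123979 = 61057793671875000000000000000/1978419655660313589123979.
Numerically: E[X] ≈ 30862.

E[X] = 3201186852864000 · (5/19)^{19} = 61057793671875000000000000000/1978419655660313589123979 ≈ 30862.


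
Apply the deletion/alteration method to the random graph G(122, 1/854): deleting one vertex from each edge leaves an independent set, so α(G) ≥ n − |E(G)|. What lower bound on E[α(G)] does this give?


E[|E(G)|] = C(122, 2)·p = 7381 · (1/854) = 121/14.
E[α(G)] ≥ n − E[|E(G)|] = 122 − 121/14 = 1587/14.
Numerically: ≈ 113.357.
(This is only a lower bound; the true E[α(G)] may be larger.)

E[α(G)] ≥ 1587/14 ≈ 113.357.


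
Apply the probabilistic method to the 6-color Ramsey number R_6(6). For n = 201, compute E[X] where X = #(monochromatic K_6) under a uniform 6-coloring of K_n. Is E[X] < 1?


E[X] = C(201, 6) · 6^{1 − 15} = 84944276340 · 6^{−14} = 84944276340/78364164096.
As a reduced fraction: E[X] = 7078689695/6530347008 ≈ 1.084.
Is E[X] < 1? NO.
Since E[X] ≥ 1, the first-moment bound is inconclusive at n = 201; it does NOT by itself certify R_6(6) > 201.

E[X] = 7078689695/6530347008 ≈ 1.084; E[X] ≥ 1; first-moment method inconclusive here.


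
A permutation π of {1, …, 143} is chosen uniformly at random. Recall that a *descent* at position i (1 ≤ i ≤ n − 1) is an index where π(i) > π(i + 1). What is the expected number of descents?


Write X = Σ X_I over i = 1, …, 142, with X_I the indicator of one descent.
There are 142 indicators.
For each fixed i, the pair (π(i), π(i+1)) is a uniformly random ordered pair of distinct values from {1, …, 143}; by symmetry P[π(i) > π(i+1)] = 1/2.
By linearity: E[X] = 142 · (1/2) = (143 − 1) · (1/2) = 71 ≈ 71.000.

E[X] = 71 = 71.000.


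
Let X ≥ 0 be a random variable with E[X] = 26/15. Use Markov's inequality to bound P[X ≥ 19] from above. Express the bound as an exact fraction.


μ = E[X] = 26/15, a = 19.
Markov: P[X ≥ 19] ≤ μ/a = (26/15)/19 = 26/285.
Numerically: ≈ 0.091.
(Since a = 19 > μ = 1.733, the bound 26/285 is < 1 and informative.)

P[X ≥ 19] ≤ 26/285 ≈ 0.091.


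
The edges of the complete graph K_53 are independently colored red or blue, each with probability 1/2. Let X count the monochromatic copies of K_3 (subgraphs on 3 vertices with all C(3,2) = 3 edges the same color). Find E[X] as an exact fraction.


Let X = Σ_S X_S over the C(53, 3) = 23426 subsets S of size 3, where X_S = 1 if the K_3 on S is monochromatic.
For a fixed S, the K_3 on S has C(3, 2) = 3 edges. P[all 3 edges red] = (1/2)^3, and likewise for blue, so P[monochromatic] = 2·(1/2)^3 = 2^{1 − 3} = 1/4.
Summing: E[X] = C(53, 3) · 2^{1 − 3} = 23426 · 1/4 = 11713/2.
Numerically: E[X] ≈ 5856.500000.

E[X] = C(53,3)·2^(1−C(3,2)) = 11713/2 ≈ 5856.500000.


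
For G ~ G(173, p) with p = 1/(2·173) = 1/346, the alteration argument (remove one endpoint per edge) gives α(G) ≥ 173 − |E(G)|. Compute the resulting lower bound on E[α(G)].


E[|E(G)|] = C(173, 2)·p = 14878 · (1/346) = 43.
E[α(G)] ≥ n − E[|E(G)|] = 173 − 43 = 130.
Numerically: ≈ 130.000.
(This is only a lower bound; the true E[α(G)] may be larger.)

E[α(G)] ≥ 130 ≈ 130.000.


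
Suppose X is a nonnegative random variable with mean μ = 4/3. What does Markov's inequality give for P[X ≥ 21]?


μ = E[X] = 4/3, a = 21.
Markov: P[X ≥ 21] ≤ μ/a = (4/3)/21 = 4/63.
Numerically: ≈ 0.0635.
(Since a = 21 > μ = 1.3333, the bound 4/63 is < 1 and informative.)

P[X ≥ 21] ≤ 4/63 ≈ 0.0635.


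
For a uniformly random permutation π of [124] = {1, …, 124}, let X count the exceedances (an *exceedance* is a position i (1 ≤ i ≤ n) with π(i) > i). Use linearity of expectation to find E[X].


Write X = Σ_{i=1}^{124} X_i, where X_i = 1_{π(i) > i}.
For each fixed i, π(i) is uniform over {1, …, 124} (marginal of a uniform permutation), so P[π(i) > i] = (n − i)/n. Summing: Σ_{i=1}^{124} (n − i)/n = (0 + 1 + … + 123)/124 = 124(124 − 1)/(2·124) = (124 − 1)/2.
Hence E[X] = Σ_{i=1}^{124} (124 − i)/124 = 123/2 ≈ 61.500000.

E[X] = 123/2 = 61.500000.


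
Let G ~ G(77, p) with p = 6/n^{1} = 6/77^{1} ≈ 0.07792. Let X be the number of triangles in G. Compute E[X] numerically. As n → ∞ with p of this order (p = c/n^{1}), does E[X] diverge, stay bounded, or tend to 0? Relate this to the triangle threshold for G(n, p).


Number of potential triangles: C(77, 3) = 73150.
Each occurs with probability p³ ≈ (0.07792)³ ≈ 4.731312e-04.
By linearity: E[X] = C(77, 3)·p³ ≈ 73150 · 4.731312e-04 ≈ 34.6095.
Here α = 1, so p = 6/n is exactly at the triangle threshold p ~ 1/n. Asymptotically E[X] → c³/6 = 6³/6 = 36 ≈ 36.0000, a bounded constant. In this regime the triangle count is asymptotically Poisson(c³/6).

E[X] ≈ 34.6095; in regime p = Θ(1/n^{1}) E[X] stays bounded (at the triangle threshold p ~ 1/n).


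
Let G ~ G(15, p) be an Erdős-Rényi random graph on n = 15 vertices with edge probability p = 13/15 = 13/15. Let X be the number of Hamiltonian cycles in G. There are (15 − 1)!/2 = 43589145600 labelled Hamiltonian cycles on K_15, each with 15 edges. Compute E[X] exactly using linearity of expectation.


K_15 has (15 − 1)!/2 = 43589145600 labelled Hamiltonian cycles.
For each such Hamiltonian cycle H, let X_H = 1 if all 15 edges of H are present in G. Then P[X_H = 1] = p^{15} = (13/15)^{15} = 51185893014090757/437893890380859375.
By linearity: E[X] = Σ_H E[X_H] = 43589145600 · p^{15} = 43589145600 · 51185893014090757/437893890380859375 = 367267381606127548722176/72081298828125.
Numerically: E[X] ≈ 5.09518e+09.

E[X] = 43589145600 · (13/15)^{15} = 367267381606127548722176/72081298828125 ≈ 5.09518e+09.


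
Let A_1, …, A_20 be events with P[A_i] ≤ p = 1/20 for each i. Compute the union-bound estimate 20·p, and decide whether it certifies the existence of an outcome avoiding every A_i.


Union bound: P[∪_{i=1}^{20} A_i] ≤ Σ_i P[A_i] ≤ 20·p = 20·(1/20) = 1.
Numerically: 1 ≈ 1.00000.
Is 1 < 1? NO.
Since the bound 1 is ≥ 1, the union bound is uninformative here; it does NOT by itself certify existence.

20·p = 1 ≈ 1.00000; existence NOT certified by the union bound.


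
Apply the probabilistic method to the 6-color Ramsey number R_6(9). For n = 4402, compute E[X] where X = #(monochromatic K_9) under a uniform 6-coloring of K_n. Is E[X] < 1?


E[X] = C(4402, 9) · 6^{1 − 36} = 1696419745356657449393393700 · 6^{−35} = 1696419745356657449393393700/1719070799748422591028658176.
As a reduced fraction: E[X] = 141368312113054787449449475/143255899979035215919054848 ≈ 0.986824.
Is E[X] < 1? YES.
Since E[X] < 1, there exists a 6-coloring of K_{4402} with no monochromatic K_9; hence R_6(9) > 4402.

E[X] = 141368312113054787449449475/143255899979035215919054848 ≈ 0.986824; E[X] < 1, so R_6(9) > 4402.


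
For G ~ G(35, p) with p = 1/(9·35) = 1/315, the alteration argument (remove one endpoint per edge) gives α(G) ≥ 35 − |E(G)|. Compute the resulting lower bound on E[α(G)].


E[|E(G)|] = C(35, 2)·p = 595 · (1/315) = 17/9.
E[α(G)] ≥ n − E[|E(G)|] = 35 − 17/9 = 298/9.
Numerically: ≈ 33.111111.
(This is only a lower bound; the true E[α(G)] may be larger.)

E[α(G)] ≥ 298/9 ≈ 33.111111.


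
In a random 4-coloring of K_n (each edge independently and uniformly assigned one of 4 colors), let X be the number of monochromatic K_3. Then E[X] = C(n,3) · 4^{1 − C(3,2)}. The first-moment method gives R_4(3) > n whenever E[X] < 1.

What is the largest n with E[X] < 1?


We need C(n, 3) · 4^{1 − 3} < 1, i.e. C(n, 3) < 4^{3 − 1} = 16.
Check values of n near the boundary:
  n = 3: C(3, 3) = 1; 1 < 16? YES
  n = 4: C(4, 3) = 4; 4 < 16? YES
  n = 5: C(5, 3) = 10; 10 < 16? YES
  n = 6: C(6, 3) = 20; 20 < 16? NO
  n = 7: C(7, 3) = 35; 35 < 16? NO
The largest n with C(n, 3) < 16 is n = 5 (where E[X] = 5/8 ≈ 0.6250). Hence R_4(3) > 5, i.e. R_4(3) ≥ 6.

Largest n = 5; hence R_4(3) > 5.


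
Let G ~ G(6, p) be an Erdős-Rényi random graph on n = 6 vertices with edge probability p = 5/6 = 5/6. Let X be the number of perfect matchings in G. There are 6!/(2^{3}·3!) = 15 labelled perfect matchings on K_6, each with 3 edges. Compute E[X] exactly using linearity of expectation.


K_6 has 6!/(2^{3}·3!) = 15 labelled perfect matchings.
For each such perfect matching H, let X_H = 1 if all 3 edges of H are present in G. Then P[X_H = 1] = p^{3} = (5/6)^{3} = 125/216.
Summing the indicators: E[X] = Σ_H E[X_H] = 15 · p^{3} = 15 · 125/216 = 625/72.
Numerically: E[X] ≈ 8.681.

E[X] = 15 · (5/6)^{3} = 625/72 ≈ 8.681.


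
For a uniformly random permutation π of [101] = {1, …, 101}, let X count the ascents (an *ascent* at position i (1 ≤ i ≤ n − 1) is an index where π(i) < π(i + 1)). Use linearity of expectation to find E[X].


Write X = Σ X_I over i = 1, …, 100, with X_I the indicator of one ascent.
There are 100 indicators.
For each fixed i, the pair (π(i), π(i+1)) is a uniformly random ordered pair of distinct values from {1, …, 101}; by symmetry P[π(i) < π(i+1)] = 1/2.
By linearity: E[X] = 100 · (1/2) = (101 − 1) · (1/2) = 50 ≈ 50.000.

E[X] = 50 = 50.000.


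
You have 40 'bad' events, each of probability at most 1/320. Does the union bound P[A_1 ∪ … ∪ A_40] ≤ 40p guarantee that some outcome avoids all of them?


Union bound: P[∪_{i=1}^{40} A_i] ≤ Σ_i P[A_i] ≤ 40·p = 40·(1/320) = 1/8.
Numerically: 1/8 ≈ 0.125000.
Is 1/8 < 1? YES.
Since P[∪ A_i] ≤ 1/8 < 1, the complement has P[∩ A_i^c] ≥ 1 − 1/8 = 7/8 > 0, so some outcome avoids every A_i.

40·p = 1/8 ≈ 0.125000; existence CERTIFIED by the union bound.


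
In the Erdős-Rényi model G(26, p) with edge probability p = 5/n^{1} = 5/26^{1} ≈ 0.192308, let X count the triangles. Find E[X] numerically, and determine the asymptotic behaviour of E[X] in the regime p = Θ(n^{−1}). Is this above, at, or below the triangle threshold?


Number of potential triangles: C(26, 3) = 2600.
Each occurs with probability p³ ≈ (0.192308)³ ≈ 7.11197087e-03.
By linearity: E[X] = C(26, 3)·p³ ≈ 2600 · 7.11197087e-03 ≈ 18.491124.
Here α = 1, so p = 5/n is exactly at the triangle threshold p ~ 1/n. Asymptotically E[X] → c³/6 = 5³/6 = 125/6 ≈ 20.833333, a bounded constant. In this regime the triangle count is asymptotically Poisson(c³/6).

E[X] ≈ 18.491124; in regime p = Θ(1/n^{1}) E[X] stays bounded (at the triangle threshold p ~ 1/n).


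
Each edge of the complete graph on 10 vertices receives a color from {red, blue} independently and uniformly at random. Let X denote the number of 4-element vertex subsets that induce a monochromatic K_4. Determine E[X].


Let X = Σ_S X_S over the C(10, 4) = 210 subsets S of size 4, where X_S = 1 if the K_4 on S is monochromatic.
For a fixed S, the K_4 on S has C(4, 2) = 6 edges. P[all 6 edges red] = (1/2)^6, and likewise for blue, so P[monochromatic] = 2·(1/2)^6 = 2^{1 − 6} = 1/32.
By linearity: E[X] = C(10, 4) · 2^{1 − 6} = 210 · 1/32 = 105/16.
Numerically: E[X] ≈ 6.562.

E[X] = C(10,4)·2^(1−C(4,2)) = 105/16 ≈ 6.562.


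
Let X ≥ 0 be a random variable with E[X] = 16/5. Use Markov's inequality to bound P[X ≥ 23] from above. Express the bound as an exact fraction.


μ = E[X] = 16/5, a = 23.
Markov: P[X ≥ 23] ≤ μ/a = (16/5)/23 = 16/115.
Numerically: ≈ 0.139130.
(Since a = 23 > μ = 3.200000, the bound 16/115 is < 1 and informative.)

P[X ≥ 23] ≤ 16/115 ≈ 0.139130.
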